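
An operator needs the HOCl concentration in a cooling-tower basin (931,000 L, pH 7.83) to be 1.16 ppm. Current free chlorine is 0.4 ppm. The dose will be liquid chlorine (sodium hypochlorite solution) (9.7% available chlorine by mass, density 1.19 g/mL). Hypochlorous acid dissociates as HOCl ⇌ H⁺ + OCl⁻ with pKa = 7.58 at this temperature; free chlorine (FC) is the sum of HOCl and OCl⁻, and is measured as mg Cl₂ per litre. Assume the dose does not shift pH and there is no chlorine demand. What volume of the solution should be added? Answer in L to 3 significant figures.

[OCl⁻]/[HOCl] = 10^(pH − pKa) = 10^(7.83 − 7.58) = 1.778; fraction as HOCl = 1/(1 + 1.778) = 0.3599.
Free chlorine required for 1.16 ppm HOCl: 1.16 / 0.3599 = 3.223 ppm.
FC to add: 3.223 − 0.4 = 2.823 mg/L as Cl₂.
Cl₂ equivalent: 2.823 mg/L × 931,000 L = 2628 g.
Product at 9.7% available Cl: 2628 / 0.097 = 27,090 g.
Volume: 27,090 g ÷ 1.19 g/mL = 22,770 mL.

22.8 L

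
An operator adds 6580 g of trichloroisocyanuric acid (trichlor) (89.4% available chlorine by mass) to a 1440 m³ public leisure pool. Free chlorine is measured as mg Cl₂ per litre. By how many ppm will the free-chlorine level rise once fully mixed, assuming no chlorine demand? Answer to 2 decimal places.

4.09 ppm

Volume: 1440 m³ = 1,440,000 L.
Available chlorine delivered: 6580 g × 0.894 = 5883 g as Cl₂.
Concentration rise: 5883 g / 1,440,000 L = 4.085 mg/L = 4.09 ppm.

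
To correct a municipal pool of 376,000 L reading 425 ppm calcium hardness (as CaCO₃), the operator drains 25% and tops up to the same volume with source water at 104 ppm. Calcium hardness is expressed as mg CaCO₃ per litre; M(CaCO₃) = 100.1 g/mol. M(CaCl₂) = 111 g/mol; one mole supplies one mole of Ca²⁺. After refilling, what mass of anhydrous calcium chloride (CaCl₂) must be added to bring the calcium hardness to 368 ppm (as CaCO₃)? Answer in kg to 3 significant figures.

After draining 25% and refilling: 425 × 0.75 + 104 × 0.25 = 344.75 ppm.
Deficit to target: 368 − 344.75 = 23.25 mg/L.
As CaCO₃: 23.25 mg/L × 376,000 L = 8742 g; ÷ 100.1 = 87.33 mol Ca²⁺.
Mass: 87.33 × 111 = 9694 g.

9.69 kg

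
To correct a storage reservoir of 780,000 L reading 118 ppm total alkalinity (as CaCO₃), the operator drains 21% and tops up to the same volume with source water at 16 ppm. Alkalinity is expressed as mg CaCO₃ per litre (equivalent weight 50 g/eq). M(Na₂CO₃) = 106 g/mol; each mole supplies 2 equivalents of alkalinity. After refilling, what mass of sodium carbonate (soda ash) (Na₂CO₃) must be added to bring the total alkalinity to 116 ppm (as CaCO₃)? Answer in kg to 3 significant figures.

16.1 kg

After draining 21% and refilling: 118 × 0.79 + 16 × 0.21 = 96.58 ppm.
Deficit to target: 116 − 96.58 = 19.42 mg/L.
As CaCO₃: 19.42 mg/L × 780,000 L = 15,150 g; ÷ 50 g/eq ÷ 2 = 151.5 mol Na₂CO₃.
Mass: 151.5 × 106 = 16,060 g.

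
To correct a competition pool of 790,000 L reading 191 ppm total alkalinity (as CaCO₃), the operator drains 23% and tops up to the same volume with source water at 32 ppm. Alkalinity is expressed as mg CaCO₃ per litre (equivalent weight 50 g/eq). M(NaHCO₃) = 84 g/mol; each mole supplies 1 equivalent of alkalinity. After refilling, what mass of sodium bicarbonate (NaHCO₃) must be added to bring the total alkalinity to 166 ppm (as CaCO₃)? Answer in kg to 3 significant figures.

15.4 kg

After draining 23% and refilling: 191 × 0.77 + 32 × 0.23 = 154.43 ppm.
Deficit to target: 166 − 154.43 = 11.57 mg/L.
As CaCO₃: 11.57 mg/L × 790,000 L = 9140 g; ÷ 50 g/eq ÷ 1 = 182.8 mol NaHCO₃.
Mass: 182.8 × 84 = 15,360 g.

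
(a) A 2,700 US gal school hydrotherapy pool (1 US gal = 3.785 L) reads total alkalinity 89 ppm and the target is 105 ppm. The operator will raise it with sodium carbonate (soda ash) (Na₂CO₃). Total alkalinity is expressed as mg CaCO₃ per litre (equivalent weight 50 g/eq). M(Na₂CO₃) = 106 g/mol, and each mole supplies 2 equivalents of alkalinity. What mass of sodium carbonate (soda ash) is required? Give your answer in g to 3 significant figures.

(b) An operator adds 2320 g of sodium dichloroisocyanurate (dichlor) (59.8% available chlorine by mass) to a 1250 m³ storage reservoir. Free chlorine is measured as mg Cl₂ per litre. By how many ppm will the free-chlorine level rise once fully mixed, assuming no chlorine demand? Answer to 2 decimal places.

(a) 173 g; (b) 1.11 ppm

(a) Volume: 2,700 US gal × 3.785 L/gal = 10,220 L.
(a) Alkalinity to add: (105 − 89) = 16 mg/L as CaCO₃ × 10,220 L = 163.5 g as CaCO₃.
(a) Equivalents: 163.5 g ÷ 50 g/eq = 3.27 eq.
(a) Each mole of Na₂CO₃ supplies 2 eq, so 3.27 / 2 = 1.635 mol.
(a) Mass: 1.635 mol × 106 g/mol = 173.3 g.

(b) Volume: 1250 m³ = 1,250,000 L.
(b) Available chlorine delivered: 2320 g × 0.598 = 1387 g as Cl₂.
(b) Concentration rise: 1387 g / 1,250,000 L = 1.11 mg/L = 1.11 ppm.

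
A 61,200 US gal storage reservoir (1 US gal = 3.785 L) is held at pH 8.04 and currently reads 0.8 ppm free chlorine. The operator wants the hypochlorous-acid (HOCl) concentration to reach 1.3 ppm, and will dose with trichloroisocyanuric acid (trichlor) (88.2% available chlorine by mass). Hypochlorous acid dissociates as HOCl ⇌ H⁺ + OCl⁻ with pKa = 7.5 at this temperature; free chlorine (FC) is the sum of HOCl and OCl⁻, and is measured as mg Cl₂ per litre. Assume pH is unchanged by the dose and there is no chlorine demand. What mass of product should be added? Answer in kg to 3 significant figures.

Volume: 61,200 US gal × 3.785 L/gal = 231,642 L.
[OCl⁻]/[HOCl] = 10^(pH − pKa) = 10^(8.04 − 7.5) = 3.467; fraction as HOCl = 1/(1 + 3.467) = 0.2238.
Free chlorine required for 1.3 ppm HOCl: 1.3 / 0.2238 = 5.808 ppm.
FC to add: 5.808 − 0.8 = 5.008 mg/L as Cl₂.
Cl₂ equivalent: 5.008 mg/L × 231,642 L = 1160 g.
Product at 88.2% available Cl: 1160 / 0.882 = 1315 g.

1.32 kg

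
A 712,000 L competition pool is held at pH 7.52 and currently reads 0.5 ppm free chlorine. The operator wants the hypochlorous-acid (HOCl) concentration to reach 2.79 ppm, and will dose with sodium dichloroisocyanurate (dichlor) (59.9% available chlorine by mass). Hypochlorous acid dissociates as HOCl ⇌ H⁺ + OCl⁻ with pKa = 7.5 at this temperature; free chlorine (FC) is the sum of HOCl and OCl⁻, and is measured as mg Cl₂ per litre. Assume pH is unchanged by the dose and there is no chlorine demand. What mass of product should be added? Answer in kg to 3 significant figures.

[OCl⁻]/[HOCl] = 10^(pH − pKa) = 10^(7.52 − 7.5) = 1.047; fraction as HOCl = 1/(1 + 1.047) = 0.4885.
Free chlorine required for 2.79 ppm HOCl: 2.79 / 0.4885 = 5.711 ppm.
FC to add: 5.711 − 0.5 = 5.211 mg/L as Cl₂.
Cl₂ equivalent: 5.211 mg/L × 712,000 L = 3711 g.
Product at 59.9% available Cl: 3711 / 0.599 = 6195 g.

6.19 kg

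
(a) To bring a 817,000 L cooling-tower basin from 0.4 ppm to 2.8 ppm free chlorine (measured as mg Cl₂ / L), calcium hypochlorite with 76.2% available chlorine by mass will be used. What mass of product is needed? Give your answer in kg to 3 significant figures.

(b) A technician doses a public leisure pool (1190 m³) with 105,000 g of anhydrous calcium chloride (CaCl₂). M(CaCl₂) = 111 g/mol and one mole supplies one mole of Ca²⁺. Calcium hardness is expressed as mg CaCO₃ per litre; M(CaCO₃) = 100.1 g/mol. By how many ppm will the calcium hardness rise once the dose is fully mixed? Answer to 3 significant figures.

(a) Chlorine deficit: 2.8 − 0.4 = 2.4 ppm = 2.4 mg/L as Cl₂.
(a) Cl₂ equivalent needed: 2.4 mg/L × 817,000 L = 1,961,000 mg = 1961 g.
(a) Product at 76.2% available chlorine: 1961 / 0.762 = 2573 g.

(b) Volume: 1190 m³ = 1,190,000 L.
(b) Moles of Ca²⁺: 105,000 g ÷ 111 g/mol = 945.9 mol.
(b) As CaCO₃: 945.9 mol × 100.1 g/mol = 94,690 g.
(b) Rise: 94,690 g / 1,190,000 L × 1000 = 79.57 mg/L.

(a) 2.57 kg; (b) 79.6 ppm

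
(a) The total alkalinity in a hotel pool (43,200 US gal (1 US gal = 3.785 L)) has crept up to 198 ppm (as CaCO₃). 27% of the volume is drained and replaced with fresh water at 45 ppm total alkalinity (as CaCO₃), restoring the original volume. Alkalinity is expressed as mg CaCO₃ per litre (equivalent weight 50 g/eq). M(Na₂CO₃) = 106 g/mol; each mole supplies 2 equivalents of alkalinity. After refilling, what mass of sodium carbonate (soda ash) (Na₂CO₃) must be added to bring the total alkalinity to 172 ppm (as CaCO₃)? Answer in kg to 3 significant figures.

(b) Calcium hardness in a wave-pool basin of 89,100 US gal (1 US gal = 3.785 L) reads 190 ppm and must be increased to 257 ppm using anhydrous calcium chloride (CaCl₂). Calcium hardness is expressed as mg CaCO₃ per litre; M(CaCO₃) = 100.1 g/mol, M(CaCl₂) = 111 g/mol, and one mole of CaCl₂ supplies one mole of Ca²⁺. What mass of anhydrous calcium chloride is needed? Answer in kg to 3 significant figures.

(a) 2.65 kg; (b) 25.1 kg

(a) Volume: 43,200 US gal × 3.785 L/gal = 163,512 L.
(a) After draining 27% and refilling: 198 × 0.73 + 45 × 0.27 = 156.69 ppm.
(a) Deficit to target: 172 − 156.69 = 15.31 mg/L.
(a) As CaCO₃: 15.31 mg/L × 163,512 L = 2503 g; ÷ 50 g/eq ÷ 2 = 25.03 mol Na₂CO₃.
(a) Mass: 25.03 × 106 = 2654 g.

(b) Volume: 89,100 US gal × 3.785 L/gal = 337,244 L.
(b) Hardness to add: (257 − 190) = 67 mg/L as CaCO₃ × 337,244 L = 22,600 g as CaCO₃.
(b) Moles of Ca²⁺ (1 mol Ca²⁺ ≡ 1 mol CaCO₃): 22,600 / 100.1 g/mol = 225.7 mol.
(b) Mass of CaCl₂: 225.7 × 111 = 25,060 g.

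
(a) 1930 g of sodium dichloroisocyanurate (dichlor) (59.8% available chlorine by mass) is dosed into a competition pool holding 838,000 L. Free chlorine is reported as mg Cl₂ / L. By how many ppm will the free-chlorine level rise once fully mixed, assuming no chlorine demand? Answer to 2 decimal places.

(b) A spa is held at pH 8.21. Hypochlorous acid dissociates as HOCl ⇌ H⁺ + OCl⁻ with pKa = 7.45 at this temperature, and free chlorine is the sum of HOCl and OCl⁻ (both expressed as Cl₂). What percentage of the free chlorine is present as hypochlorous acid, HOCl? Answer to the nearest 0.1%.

(a) 1.38 ppm; (b) 14.8%

(a) Available chlorine delivered: 1930 g × 0.598 = 1154 g as Cl₂.
(a) Concentration rise: 1154 g / 838,000 L = 1.377 mg/L = 1.38 ppm.

(b) [OCl⁻]/[HOCl] = 10^(pH − pKa) = 10^(8.21 − 7.45) = 10^0.76 = 5.754.
(b) Fraction as HOCl = 1 / (1 + 5.754) = 0.1481.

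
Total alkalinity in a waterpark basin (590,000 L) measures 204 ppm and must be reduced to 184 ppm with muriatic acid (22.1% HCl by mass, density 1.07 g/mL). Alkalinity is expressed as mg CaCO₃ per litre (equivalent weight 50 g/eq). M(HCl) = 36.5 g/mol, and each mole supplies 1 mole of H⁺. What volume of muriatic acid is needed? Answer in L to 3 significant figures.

Alkalinity to neutralize: (204 − 184) = 20 mg/L as CaCO₃ × 590,000 L = 11,800 g as CaCO₃.
Equivalents of H⁺ required: 11,800 ÷ 50 g/eq = 236 eq = 236 mol HCl.
Mass of HCl: 236 × 36.5 = 8614 g.
Mass of 22.1% solution: 8614 / 0.221 = 38,980 g.
Volume: 38,980 g ÷ 1.07 g/mL = 36,430 mL.

36.4 L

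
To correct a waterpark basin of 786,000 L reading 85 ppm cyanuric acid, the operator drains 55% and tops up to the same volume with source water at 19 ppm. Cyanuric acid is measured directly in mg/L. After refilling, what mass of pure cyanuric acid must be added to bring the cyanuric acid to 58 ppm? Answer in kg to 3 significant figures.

7.31 kg

After draining 55% and refilling: 85 × 0.45 + 19 × 0.55 = 48.7 ppm.
Deficit to target: 58 − 48.7 = 9.3 mg/L.
Mass: 9.3 mg/L × 786,000 L = 7310 g cyanuric acid.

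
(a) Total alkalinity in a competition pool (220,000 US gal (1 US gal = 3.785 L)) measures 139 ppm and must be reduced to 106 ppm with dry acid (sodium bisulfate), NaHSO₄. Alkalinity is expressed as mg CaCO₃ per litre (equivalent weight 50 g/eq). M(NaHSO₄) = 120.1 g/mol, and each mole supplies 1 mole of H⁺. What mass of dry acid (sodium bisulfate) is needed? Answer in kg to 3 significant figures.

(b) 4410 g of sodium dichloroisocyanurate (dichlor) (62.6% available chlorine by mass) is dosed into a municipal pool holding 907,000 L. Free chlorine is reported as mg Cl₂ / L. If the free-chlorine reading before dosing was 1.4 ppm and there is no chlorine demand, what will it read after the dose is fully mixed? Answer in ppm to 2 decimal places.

(a) 66.0 kg; (b) 4.44 ppm

(a) Volume: 220,000 US gal × 3.785 L/gal = 832,700 L.
(a) Alkalinity to neutralize: (139 − 106) = 33 mg/L as CaCO₃ × 832,700 L = 27,480 g as CaCO₃.
(a) Equivalents of H⁺ required: 27,480 ÷ 50 g/eq = 549.6 eq = 549.6 mol NaHSO₄.
(a) Mass of NaHSO₄: 549.6 × 120.1 = 66,000 g.

(b) Available chlorine delivered: 4410 g × 0.626 = 2761 g as Cl₂.
(b) Concentration rise: 2761 g / 907,000 L = 3.044 mg/L = 3.04 ppm.
(b) Final FC: 1.4 + 3.04 = 4.44 ppm.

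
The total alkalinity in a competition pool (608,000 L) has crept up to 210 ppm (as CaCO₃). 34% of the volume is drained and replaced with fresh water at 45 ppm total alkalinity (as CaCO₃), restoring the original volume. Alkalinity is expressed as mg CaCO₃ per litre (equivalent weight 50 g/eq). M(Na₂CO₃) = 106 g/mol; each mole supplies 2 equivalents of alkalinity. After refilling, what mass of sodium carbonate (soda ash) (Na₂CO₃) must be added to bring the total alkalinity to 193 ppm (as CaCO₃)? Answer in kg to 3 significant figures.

After draining 34% and refilling: 210 × 0.66 + 45 × 0.34 = 153.9 ppm.
Deficit to target: 193 − 153.9 = 39.1 mg/L.
As CaCO₃: 39.1 mg/L × 608,000 L = 23,770 g; ÷ 50 g/eq ÷ 2 = 237.7 mol Na₂CO₃.
Mass: 237.7 × 106 = 25,200 g.

25.2 kg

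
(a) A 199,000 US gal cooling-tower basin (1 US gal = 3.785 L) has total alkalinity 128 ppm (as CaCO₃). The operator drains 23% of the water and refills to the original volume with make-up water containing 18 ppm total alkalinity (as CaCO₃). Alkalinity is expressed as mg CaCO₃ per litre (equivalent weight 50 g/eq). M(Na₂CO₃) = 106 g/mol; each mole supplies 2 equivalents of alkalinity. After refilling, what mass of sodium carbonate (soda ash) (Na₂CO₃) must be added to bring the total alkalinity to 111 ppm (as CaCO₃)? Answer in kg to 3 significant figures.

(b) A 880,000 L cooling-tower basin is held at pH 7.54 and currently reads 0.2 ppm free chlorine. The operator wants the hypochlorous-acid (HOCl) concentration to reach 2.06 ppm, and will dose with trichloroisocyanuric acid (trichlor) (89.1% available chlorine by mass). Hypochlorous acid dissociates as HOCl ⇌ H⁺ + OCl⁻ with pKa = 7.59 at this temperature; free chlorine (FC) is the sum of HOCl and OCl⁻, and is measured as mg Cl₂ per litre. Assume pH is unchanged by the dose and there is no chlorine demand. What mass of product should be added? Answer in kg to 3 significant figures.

(a) 6.63 kg; (b) 3.65 kg

(a) Volume: 199,000 US gal × 3.785 L/gal = 753,215 L.
(a) After draining 23% and refilling: 128 × 0.77 + 18 × 0.23 = 102.7 ppm.
(a) Deficit to target: 111 − 102.7 = 8.3 mg/L.
(a) As CaCO₃: 8.3 mg/L × 753,215 L = 6252 g; ÷ 50 g/eq ÷ 2 = 62.52 mol Na₂CO₃.
(a) Mass: 62.52 × 106 = 6627 g.

(b) [OCl⁻]/[HOCl] = 10^(pH − pKa) = 10^(7.54 − 7.59) = 0.8913; fraction as HOCl = 1/(1 + 0.8913) = 0.5288.
(b) Free chlorine required for 2.06 ppm HOCl: 2.06 / 0.5288 = 3.896 ppm.
(b) FC to add: 3.896 − 0.2 = 3.696 mg/L as Cl₂.
(b) Cl₂ equivalent: 3.696 mg/L × 880,000 L = 3252 g.
(b) Product at 89.1% available Cl: 3252 / 0.891 = 3650 g.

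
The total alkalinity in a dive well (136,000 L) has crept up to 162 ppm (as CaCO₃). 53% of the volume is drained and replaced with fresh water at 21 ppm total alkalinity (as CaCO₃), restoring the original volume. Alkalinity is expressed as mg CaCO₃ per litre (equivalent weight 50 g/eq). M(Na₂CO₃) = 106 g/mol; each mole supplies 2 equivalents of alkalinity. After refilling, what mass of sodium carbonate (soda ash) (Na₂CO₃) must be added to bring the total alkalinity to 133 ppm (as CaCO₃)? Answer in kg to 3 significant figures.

6.59 kg

After draining 53% and refilling: 162 × 0.47 + 21 × 0.53 = 87.27 ppm.
Deficit to target: 133 − 87.27 = 45.73 mg/L.
As CaCO₃: 45.73 mg/L × 136,000 L = 6219 g; ÷ 50 g/eq ÷ 2 = 62.19 mol Na₂CO₃.
Mass: 62.19 × 106 = 6592 g.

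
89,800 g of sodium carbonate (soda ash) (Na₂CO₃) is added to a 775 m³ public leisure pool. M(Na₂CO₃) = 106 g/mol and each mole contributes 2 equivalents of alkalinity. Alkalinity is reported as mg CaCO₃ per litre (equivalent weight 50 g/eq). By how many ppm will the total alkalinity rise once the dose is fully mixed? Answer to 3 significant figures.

Volume: 775 m³ = 775,000 L.
Moles of Na₂CO₃: 89,800 g ÷ 106 g/mol = 847.2 mol → 1694 eq of alkalinity.
As CaCO₃: 1694 eq × 50 g/eq = 84,720 g.
Rise: 84,720 g / 775,000 L × 1000 = 109.3 mg/L.

109 ppm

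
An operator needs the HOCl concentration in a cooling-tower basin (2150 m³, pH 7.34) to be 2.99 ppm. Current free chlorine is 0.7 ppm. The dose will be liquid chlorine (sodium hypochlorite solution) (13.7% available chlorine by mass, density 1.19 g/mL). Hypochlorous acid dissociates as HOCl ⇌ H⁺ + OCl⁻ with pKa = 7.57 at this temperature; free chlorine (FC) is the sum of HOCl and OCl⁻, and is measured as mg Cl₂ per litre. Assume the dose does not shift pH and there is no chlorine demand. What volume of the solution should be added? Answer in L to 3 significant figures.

53.4 L

Volume: 2150 m³ = 2,150,000 L.
[OCl⁻]/[HOCl] = 10^(pH − pKa) = 10^(7.34 − 7.57) = 0.5888; fraction as HOCl = 1/(1 + 0.5888) = 0.6294.
Free chlorine required for 2.99 ppm HOCl: 2.99 / 0.6294 = 4.751 ppm.
FC to add: 4.751 − 0.7 = 4.051 mg/L as Cl₂.
Cl₂ equivalent: 4.051 mg/L × 2,150,000 L = 8709 g.
Product at 13.7% available Cl: 8709 / 0.137 = 63,570 g.
Volume: 63,570 g ÷ 1.19 g/mL = 53,420 mL.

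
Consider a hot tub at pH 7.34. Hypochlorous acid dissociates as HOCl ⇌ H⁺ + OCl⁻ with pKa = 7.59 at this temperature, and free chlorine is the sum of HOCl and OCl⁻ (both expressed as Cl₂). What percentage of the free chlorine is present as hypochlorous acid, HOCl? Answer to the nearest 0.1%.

64.0%

[OCl⁻]/[HOCl] = 10^(pH − pKa) = 10^(7.34 − 7.59) = 10^-0.25 = 0.5623.
Fraction as HOCl = 1 / (1 + 0.5623) = 0.6401.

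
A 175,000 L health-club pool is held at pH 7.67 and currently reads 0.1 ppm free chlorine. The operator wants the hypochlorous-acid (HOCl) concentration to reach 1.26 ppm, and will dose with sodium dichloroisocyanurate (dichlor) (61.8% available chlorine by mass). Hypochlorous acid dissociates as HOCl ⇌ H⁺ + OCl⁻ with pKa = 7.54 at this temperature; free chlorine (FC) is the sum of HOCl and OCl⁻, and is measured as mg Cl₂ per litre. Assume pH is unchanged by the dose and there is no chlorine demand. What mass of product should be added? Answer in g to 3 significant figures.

810 g

[OCl⁻]/[HOCl] = 10^(pH − pKa) = 10^(7.67 − 7.54) = 1.349; fraction as HOCl = 1/(1 + 1.349) = 0.4257.
Free chlorine required for 1.26 ppm HOCl: 1.26 / 0.4257 = 2.96 ppm.
FC to add: 2.96 − 0.1 = 2.86 mg/L as Cl₂.
Cl₂ equivalent: 2.86 mg/L × 175,000 L = 500.4 g.
Product at 61.8% available Cl: 500.4 / 0.618 = 809.8 g.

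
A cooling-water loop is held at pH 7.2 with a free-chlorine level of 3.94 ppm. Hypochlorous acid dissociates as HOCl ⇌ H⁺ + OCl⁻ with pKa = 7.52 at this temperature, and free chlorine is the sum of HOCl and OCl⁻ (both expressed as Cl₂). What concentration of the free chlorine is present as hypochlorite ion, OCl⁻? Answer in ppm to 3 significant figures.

[OCl⁻]/[HOCl] = 10^(pH − pKa) = 10^(7.2 − 7.52) = 10^-0.32 = 0.4786.
Fraction as HOCl = 1 / (1 + 0.4786) = 0.6763.
OCl⁻ = (1 − 0.6763) × 3.94 ppm = 1.275 ppm.

1.28 ppm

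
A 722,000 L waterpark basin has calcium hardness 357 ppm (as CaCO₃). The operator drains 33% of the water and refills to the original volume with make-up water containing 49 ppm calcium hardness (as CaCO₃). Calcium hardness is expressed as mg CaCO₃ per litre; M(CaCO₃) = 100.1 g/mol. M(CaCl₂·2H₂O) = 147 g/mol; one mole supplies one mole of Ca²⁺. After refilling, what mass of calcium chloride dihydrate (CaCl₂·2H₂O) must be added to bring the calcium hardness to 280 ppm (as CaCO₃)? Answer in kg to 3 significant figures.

26.1 kg

After draining 33% and refilling: 357 × 0.67 + 49 × 0.33 = 255.36 ppm.
Deficit to target: 280 − 255.36 = 24.64 mg/L.
As CaCO₃: 24.64 mg/L × 722,000 L = 17,790 g; ÷ 100.1 = 177.7 mol Ca²⁺.
Mass: 177.7 × 147 = 26,130 g.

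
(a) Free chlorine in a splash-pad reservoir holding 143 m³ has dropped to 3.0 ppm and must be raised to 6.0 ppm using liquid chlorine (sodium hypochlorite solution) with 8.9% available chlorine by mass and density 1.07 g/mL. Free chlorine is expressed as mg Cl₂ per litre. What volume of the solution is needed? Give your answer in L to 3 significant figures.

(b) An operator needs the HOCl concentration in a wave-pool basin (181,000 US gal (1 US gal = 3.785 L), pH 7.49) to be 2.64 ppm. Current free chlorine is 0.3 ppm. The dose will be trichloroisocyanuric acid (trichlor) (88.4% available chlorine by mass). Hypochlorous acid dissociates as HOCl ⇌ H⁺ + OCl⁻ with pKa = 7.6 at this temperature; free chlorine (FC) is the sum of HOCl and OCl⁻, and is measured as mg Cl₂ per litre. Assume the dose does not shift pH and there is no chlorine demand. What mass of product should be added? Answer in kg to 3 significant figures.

(a) Volume: 143 m³ = 143,000 L.
(a) Chlorine deficit: 6.0 − 3.0 = 3 ppm = 3 mg/L as Cl₂.
(a) Cl₂ equivalent needed: 3 mg/L × 143,000 L = 429,000 mg = 429 g.
(a) Product at 8.9% available chlorine: 429 / 0.089 = 4820 g.
(a) Volume at density 1.07 g/mL: 4820 g ÷ 1.07 g/mL = 4505 mL.

(b) Volume: 181,000 US gal × 3.785 L/gal = 685,085 L.
(b) [OCl⁻]/[HOCl] = 10^(pH − pKa) = 10^(7.49 − 7.6) = 0.7762; fraction as HOCl = 1/(1 + 0.7762) = 0.563.
(b) Free chlorine required for 2.64 ppm HOCl: 2.64 / 0.563 = 4.689 ppm.
(b) FC to add: 4.689 − 0.3 = 4.389 mg/L as Cl₂.
(b) Cl₂ equivalent: 4.389 mg/L × 685,085 L = 3007 g.
(b) Product at 88.4% available Cl: 3007 / 0.884 = 3402 g.

(a) 4.50 L; (b) 3.40 kg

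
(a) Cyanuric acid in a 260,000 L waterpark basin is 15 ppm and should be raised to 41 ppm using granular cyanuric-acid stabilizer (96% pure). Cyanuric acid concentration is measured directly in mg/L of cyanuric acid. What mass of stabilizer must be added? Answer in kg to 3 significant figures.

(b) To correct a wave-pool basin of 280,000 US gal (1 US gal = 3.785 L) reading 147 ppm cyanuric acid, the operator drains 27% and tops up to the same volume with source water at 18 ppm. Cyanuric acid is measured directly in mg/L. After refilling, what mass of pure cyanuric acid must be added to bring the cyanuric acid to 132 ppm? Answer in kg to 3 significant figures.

(a) CYA to add: (41 − 15) = 26 mg/L × 260,000 L = 6760 g cyanuric acid.
(a) At 96% purity: 6760 / 0.96 = 7042 g product.

(b) Volume: 280,000 US gal × 3.785 L/gal = 1,059,800 L.
(b) After draining 27% and refilling: 147 × 0.73 + 18 × 0.27 = 112.17 ppm.
(b) Deficit to target: 132 − 112.17 = 19.83 mg/L.
(b) Mass: 19.83 mg/L × 1,059,800 L = 21,020 g cyanuric acid.

(a) 7.04 kg; (b) 21.0 kg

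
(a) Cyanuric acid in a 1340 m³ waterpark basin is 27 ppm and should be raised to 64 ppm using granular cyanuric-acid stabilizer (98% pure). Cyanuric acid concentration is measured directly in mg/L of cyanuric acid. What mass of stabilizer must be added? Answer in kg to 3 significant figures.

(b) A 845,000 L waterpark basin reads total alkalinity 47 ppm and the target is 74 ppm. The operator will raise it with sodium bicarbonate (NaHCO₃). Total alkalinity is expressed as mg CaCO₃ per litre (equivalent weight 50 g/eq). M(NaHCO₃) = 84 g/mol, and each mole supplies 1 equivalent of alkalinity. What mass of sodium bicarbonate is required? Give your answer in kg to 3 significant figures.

(a) Volume: 1340 m³ = 1,340,000 L.
(a) CYA to add: (64 − 27) = 37 mg/L × 1,340,000 L = 49,580 g cyanuric acid.
(a) At 98% purity: 49,580 / 0.98 = 50,590 g product.

(b) Alkalinity to add: (74 − 47) = 27 mg/L as CaCO₃ × 845,000 L = 22,820 g as CaCO₃.
(b) Equivalents: 22,820 g ÷ 50 g/eq = 456.3 eq.
(b) NaHCO₃ supplies 1 eq per mole → 456.3 mol.
(b) Mass: 456.3 mol × 84 g/mol = 38,330 g.

(a) 50.6 kg; (b) 38.3 kg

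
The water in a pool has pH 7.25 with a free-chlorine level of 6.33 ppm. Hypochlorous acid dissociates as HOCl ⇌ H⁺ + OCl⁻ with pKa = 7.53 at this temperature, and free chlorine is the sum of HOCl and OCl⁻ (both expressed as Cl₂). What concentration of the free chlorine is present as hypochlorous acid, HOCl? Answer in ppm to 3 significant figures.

4.15 ppm

[OCl⁻]/[HOCl] = 10^(pH − pKa) = 10^(7.25 − 7.53) = 10^-0.28 = 0.5248.
Fraction as HOCl = 1 / (1 + 0.5248) = 0.6558.
HOCl = 0.6558 × 6.33 ppm = 4.151 ppm.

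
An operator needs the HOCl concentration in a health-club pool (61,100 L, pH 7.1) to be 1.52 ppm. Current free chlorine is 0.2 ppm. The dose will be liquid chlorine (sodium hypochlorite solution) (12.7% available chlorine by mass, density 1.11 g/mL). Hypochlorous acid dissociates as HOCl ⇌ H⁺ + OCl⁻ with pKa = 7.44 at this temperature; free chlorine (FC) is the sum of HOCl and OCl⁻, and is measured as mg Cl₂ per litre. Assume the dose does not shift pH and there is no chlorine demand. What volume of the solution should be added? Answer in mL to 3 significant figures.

873 mL

[OCl⁻]/[HOCl] = 10^(pH − pKa) = 10^(7.1 − 7.44) = 0.4571; fraction as HOCl = 1/(1 + 0.4571) = 0.6863.
Free chlorine required for 1.52 ppm HOCl: 1.52 / 0.6863 = 2.215 ppm.
FC to add: 2.215 − 0.2 = 2.015 mg/L as Cl₂.
Cl₂ equivalent: 2.015 mg/L × 61,100 L = 123.1 g.
Product at 12.7% available Cl: 123.1 / 0.127 = 969.3 g.
Volume: 969.3 g ÷ 1.11 g/mL = 873.3 mL.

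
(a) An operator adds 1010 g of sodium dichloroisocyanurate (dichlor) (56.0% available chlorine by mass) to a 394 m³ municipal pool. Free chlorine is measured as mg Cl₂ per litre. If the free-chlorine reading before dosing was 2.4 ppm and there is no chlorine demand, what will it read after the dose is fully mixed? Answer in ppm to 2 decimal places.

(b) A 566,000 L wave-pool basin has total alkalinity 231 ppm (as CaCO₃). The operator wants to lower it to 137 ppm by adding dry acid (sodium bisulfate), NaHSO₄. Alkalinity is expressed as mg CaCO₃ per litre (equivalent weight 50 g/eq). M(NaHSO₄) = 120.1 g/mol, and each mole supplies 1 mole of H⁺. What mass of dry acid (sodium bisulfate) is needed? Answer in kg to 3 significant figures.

(a) 3.84 ppm; (b) 128 kg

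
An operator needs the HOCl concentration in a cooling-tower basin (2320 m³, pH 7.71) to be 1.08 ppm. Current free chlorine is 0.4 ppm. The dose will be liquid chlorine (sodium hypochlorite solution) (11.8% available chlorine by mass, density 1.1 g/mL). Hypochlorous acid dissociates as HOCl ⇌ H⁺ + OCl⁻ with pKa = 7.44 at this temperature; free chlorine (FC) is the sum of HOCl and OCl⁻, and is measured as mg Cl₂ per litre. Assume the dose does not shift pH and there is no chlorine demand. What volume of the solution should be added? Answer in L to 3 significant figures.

48.1 L

Volume: 2320 m³ = 2,320,000 L.
[OCl⁻]/[HOCl] = 10^(pH − pKa) = 10^(7.71 − 7.44) = 1.862; fraction as HOCl = 1/(1 + 1.862) = 0.3494.
Free chlorine required for 1.08 ppm HOCl: 1.08 / 0.3494 = 3.091 ppm.
FC to add: 3.091 − 0.4 = 2.691 mg/L as Cl₂.
Cl₂ equivalent: 2.691 mg/L × 2,320,000 L = 6243 g.
Product at 11.8% available Cl: 6243 / 0.118 = 52,910 g.
Volume: 52,910 g ÷ 1.1 g/mL = 48,100 mL.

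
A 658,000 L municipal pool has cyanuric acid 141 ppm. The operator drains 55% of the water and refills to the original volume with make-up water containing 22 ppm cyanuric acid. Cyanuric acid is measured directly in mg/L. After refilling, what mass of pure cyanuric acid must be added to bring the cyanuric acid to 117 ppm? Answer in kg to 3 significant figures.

After draining 55% and refilling: 141 × 0.45 + 22 × 0.55 = 75.55 ppm.
Deficit to target: 117 − 75.55 = 41.45 mg/L.
Mass: 41.45 mg/L × 658,000 L = 27,270 g cyanuric acid.

27.3 kg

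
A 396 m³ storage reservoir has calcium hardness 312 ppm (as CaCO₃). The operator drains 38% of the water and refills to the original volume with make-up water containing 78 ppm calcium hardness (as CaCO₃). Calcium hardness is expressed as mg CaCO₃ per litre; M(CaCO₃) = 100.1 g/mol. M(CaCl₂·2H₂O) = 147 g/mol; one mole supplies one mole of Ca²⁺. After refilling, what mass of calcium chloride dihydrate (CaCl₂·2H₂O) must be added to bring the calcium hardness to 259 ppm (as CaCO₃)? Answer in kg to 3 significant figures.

20.9 kg

Volume: 396 m³ = 396,000 L.
After draining 38% and refilling: 312 × 0.62 + 78 × 0.38 = 223.08 ppm.
Deficit to target: 259 − 223.08 = 35.92 mg/L.
As CaCO₃: 35.92 mg/L × 396,000 L = 14,220 g; ÷ 100.1 = 142.1 mol Ca²⁺.
Mass: 142.1 × 147 = 20,890 g.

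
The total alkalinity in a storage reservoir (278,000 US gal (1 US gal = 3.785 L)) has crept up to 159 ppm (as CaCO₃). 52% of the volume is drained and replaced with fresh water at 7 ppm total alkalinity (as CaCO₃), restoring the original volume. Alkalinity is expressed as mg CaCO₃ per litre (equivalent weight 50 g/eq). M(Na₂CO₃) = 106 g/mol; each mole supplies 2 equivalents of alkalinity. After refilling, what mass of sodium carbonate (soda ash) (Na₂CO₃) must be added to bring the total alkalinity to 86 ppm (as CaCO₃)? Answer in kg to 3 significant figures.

Volume: 278,000 US gal × 3.785 L/gal = 1,052,230 L.
After draining 52% and refilling: 159 × 0.48 + 7 × 0.52 = 79.96 ppm.
Deficit to target: 86 − 79.96 = 6.04 mg/L.
As CaCO₃: 6.04 mg/L × 1,052,230 L = 6355 g; ÷ 50 g/eq ÷ 2 = 63.55 mol Na₂CO₃.
Mass: 63.55 × 106 = 6737 g.

6.74 kg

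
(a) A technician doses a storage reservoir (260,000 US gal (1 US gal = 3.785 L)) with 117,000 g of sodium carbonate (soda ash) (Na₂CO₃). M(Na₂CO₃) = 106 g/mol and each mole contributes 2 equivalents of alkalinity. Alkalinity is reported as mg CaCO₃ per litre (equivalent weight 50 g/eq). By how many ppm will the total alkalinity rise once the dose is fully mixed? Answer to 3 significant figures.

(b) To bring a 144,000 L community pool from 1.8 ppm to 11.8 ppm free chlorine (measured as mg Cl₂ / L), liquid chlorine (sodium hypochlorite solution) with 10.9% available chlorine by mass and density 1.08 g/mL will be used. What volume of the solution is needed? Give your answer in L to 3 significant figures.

(a) 112 ppm; (b) 12.2 L

(a) Volume: 260,000 US gal × 3.785 L/gal = 984,100 L.
(a) Moles of Na₂CO₃: 117,000 g ÷ 106 g/mol = 1104 mol → 2208 eq of alkalinity.
(a) As CaCO₃: 2208 eq × 50 g/eq = 110,400 g.
(a) Rise: 110,400 g / 984,100 L × 1000 = 112.2 mg/L.

(b) Chlorine deficit: 11.8 − 1.8 = 10 ppm = 10 mg/L as Cl₂.
(b) Cl₂ equivalent needed: 10 mg/L × 144,000 L = 1,440,000 mg = 1440 g.
(b) Product at 10.9% available chlorine: 1440 / 0.109 = 13,210 g.
(b) Volume at density 1.08 g/mL: 13,210 g ÷ 1.08 g/mL = 12,230 mL.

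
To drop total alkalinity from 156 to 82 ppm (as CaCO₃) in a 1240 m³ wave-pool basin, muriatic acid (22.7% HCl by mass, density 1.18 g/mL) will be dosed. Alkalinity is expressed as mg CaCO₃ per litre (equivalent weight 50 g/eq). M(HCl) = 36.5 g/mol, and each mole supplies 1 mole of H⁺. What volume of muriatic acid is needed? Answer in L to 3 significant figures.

250 L

Volume: 1240 m³ = 1,240,000 L.
Alkalinity to neutralize: (156 − 82) = 74 mg/L as CaCO₃ × 1,240,000 L = 91,760 g as CaCO₃.
Equivalents of H⁺ required: 91,760 ÷ 50 g/eq = 1835 eq = 1835 mol HCl.
Mass of HCl: 1835 × 36.5 = 66,980 g.
Mass of 22.7% solution: 66,980 / 0.227 = 295,100 g.
Volume: 295,100 g ÷ 1.18 g/mL = 250,100 mL.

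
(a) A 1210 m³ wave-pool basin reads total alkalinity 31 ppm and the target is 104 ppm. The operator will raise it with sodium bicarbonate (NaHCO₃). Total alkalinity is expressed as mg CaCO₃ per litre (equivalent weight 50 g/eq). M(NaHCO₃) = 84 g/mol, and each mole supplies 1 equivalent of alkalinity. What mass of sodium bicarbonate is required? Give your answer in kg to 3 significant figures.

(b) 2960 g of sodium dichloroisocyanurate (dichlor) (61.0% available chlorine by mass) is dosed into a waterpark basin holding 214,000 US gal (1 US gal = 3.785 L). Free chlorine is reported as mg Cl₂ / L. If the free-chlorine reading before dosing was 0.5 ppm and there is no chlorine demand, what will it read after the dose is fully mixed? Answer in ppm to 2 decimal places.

(a) Volume: 1210 m³ = 1,210,000 L.
(a) Alkalinity to add: (104 − 31) = 73 mg/L as CaCO₃ × 1,210,000 L = 88,330 g as CaCO₃.
(a) Equivalents: 88,330 g ÷ 50 g/eq = 1767 eq.
(a) NaHCO₃ supplies 1 eq per mole → 1767 mol.
(a) Mass: 1767 mol × 84 g/mol = 148,400 g.

(b) Volume: 214,000 US gal × 3.785 L/gal = 809,990 L.
(b) Available chlorine delivered: 2960 g × 0.61 = 1806 g as Cl₂.
(b) Concentration rise: 1806 g / 809,990 L = 2.229 mg/L = 2.23 ppm.
(b) Final FC: 0.5 + 2.23 = 2.73 ppm.

(a) 148 kg; (b) 2.73 ppm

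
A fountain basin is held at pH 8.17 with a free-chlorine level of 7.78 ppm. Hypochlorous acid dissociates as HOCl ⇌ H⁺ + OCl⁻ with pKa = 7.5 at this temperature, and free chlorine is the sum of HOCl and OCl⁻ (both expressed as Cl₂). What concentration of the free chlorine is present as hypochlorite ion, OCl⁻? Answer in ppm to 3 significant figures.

6.41 ppm

[OCl⁻]/[HOCl] = 10^(pH − pKa) = 10^(8.17 − 7.5) = 10^0.67 = 4.677.
Fraction as HOCl = 1 / (1 + 4.677) = 0.1761.
OCl⁻ = (1 − 0.1761) × 7.78 ppm = 6.41 ppm.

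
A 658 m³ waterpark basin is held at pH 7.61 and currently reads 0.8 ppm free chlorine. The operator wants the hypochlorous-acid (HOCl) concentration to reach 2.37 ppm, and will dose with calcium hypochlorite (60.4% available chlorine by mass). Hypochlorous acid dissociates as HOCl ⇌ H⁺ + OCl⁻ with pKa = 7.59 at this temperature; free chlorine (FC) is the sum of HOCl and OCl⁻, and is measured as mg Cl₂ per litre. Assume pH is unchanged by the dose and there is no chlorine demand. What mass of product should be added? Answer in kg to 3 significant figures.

Volume: 658 m³ = 658,000 L.
[OCl⁻]/[HOCl] = 10^(pH − pKa) = 10^(7.61 − 7.59) = 1.047; fraction as HOCl = 1/(1 + 1.047) = 0.4885.
Free chlorine required for 2.37 ppm HOCl: 2.37 / 0.4885 = 4.852 ppm.
FC to add: 4.852 − 0.8 = 4.052 mg/L as Cl₂.
Cl₂ equivalent: 4.052 mg/L × 658,000 L = 2666 g.
Product at 60.4% available Cl: 2666 / 0.604 = 4414 g.

4.41 kg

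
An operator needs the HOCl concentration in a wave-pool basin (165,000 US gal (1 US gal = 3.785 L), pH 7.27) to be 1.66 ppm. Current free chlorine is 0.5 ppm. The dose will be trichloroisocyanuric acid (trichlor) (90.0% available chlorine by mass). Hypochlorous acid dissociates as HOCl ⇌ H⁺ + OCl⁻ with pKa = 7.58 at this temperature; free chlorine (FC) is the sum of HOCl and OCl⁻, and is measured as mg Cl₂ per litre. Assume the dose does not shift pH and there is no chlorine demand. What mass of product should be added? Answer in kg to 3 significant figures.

Volume: 165,000 US gal × 3.785 L/gal = 624,525 L.
[OCl⁻]/[HOCl] = 10^(pH − pKa) = 10^(7.27 − 7.58) = 0.4898; fraction as HOCl = 1/(1 + 0.4898) = 0.6712.
Free chlorine required for 1.66 ppm HOCl: 1.66 / 0.6712 = 2.473 ppm.
FC to add: 2.473 − 0.5 = 1.973 mg/L as Cl₂.
Cl₂ equivalent: 1.973 mg/L × 624,525 L = 1232 g.
Product at 90.0% available Cl: 1232 / 0.9 = 1369 g.

1.37 kg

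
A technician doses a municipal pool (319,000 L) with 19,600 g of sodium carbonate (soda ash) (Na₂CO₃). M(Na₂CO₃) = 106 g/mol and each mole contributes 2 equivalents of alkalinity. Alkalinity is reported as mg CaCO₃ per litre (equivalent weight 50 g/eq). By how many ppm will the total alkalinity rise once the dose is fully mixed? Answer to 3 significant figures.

58.0 ppm

Moles of Na₂CO₃: 19,600 g ÷ 106 g/mol = 184.9 mol → 369.8 eq of alkalinity.
As CaCO₃: 369.8 eq × 50 g/eq = 18,490 g.
Rise: 18,490 g / 319,000 L × 1000 = 57.96 mg/L.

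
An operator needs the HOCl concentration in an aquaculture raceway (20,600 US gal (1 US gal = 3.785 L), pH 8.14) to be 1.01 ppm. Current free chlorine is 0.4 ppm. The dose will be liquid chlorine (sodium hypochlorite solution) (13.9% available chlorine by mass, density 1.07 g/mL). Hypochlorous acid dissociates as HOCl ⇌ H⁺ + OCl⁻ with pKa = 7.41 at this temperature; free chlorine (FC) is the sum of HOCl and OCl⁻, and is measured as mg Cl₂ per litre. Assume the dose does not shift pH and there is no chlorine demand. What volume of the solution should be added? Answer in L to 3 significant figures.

3.16 L

Volume: 20,600 US gal × 3.785 L/gal = 77,971 L.
[OCl⁻]/[HOCl] = 10^(pH − pKa) = 10^(8.14 − 7.41) = 5.37; fraction as HOCl = 1/(1 + 5.37) = 0.157.
Free chlorine required for 1.01 ppm HOCl: 1.01 / 0.157 = 6.434 ppm.
FC to add: 6.434 − 0.4 = 6.034 mg/L as Cl₂.
Cl₂ equivalent: 6.034 mg/L × 77,971 L = 470.5 g.
Product at 13.9% available Cl: 470.5 / 0.139 = 3385 g.
Volume: 3385 g ÷ 1.07 g/mL = 3163 mL.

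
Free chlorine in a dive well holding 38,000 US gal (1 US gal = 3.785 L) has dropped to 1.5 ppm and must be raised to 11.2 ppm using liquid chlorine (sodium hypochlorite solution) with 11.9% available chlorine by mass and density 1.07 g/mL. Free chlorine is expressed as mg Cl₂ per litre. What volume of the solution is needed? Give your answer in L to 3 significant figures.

11.0 L

Volume: 38,000 US gal × 3.785 L/gal = 143,830 L.
Chlorine deficit: 11.2 − 1.5 = 9.7 ppm = 9.7 mg/L as Cl₂.
Cl₂ equivalent needed: 9.7 mg/L × 143,830 L = 1,395,000 mg = 1395 g.
Product at 11.9% available chlorine: 1395 / 0.119 = 11,720 g.
Volume at density 1.07 g/mL: 11,720 g ÷ 1.07 g/mL = 10,960 mL.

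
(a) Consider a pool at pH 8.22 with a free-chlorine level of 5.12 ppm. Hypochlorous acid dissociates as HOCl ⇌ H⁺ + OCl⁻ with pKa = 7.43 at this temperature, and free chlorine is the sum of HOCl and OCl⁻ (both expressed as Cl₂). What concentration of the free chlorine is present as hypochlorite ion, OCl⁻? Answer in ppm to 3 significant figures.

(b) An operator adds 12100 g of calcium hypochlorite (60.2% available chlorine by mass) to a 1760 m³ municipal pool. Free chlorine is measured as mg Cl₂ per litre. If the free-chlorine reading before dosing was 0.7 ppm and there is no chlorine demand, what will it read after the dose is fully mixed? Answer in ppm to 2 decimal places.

(a) [OCl⁻]/[HOCl] = 10^(pH − pKa) = 10^(8.22 − 7.43) = 10^0.79 = 6.166.
(a) Fraction as HOCl = 1 / (1 + 6.166) = 0.1395.
(a) OCl⁻ = (1 − 0.1395) × 5.12 ppm = 4.406 ppm.

(b) Volume: 1760 m³ = 1,760,000 L.
(b) Available chlorine delivered: 12,100 g × 0.602 = 7284 g as Cl₂.
(b) Concentration rise: 7284 g / 1,760,000 L = 4.139 mg/L = 4.14 ppm.
(b) Final FC: 0.7 + 4.14 = 4.84 ppm.

(a) 4.41 ppm; (b) 4.84 ppm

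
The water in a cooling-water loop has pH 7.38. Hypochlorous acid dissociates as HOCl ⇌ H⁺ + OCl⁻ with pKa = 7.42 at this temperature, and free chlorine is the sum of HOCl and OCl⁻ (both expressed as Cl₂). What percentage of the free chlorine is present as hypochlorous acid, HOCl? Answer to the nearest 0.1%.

52.3%

[OCl⁻]/[HOCl] = 10^(pH − pKa) = 10^(7.38 − 7.42) = 10^-0.04 = 0.912.
Fraction as HOCl = 1 / (1 + 0.912) = 0.523.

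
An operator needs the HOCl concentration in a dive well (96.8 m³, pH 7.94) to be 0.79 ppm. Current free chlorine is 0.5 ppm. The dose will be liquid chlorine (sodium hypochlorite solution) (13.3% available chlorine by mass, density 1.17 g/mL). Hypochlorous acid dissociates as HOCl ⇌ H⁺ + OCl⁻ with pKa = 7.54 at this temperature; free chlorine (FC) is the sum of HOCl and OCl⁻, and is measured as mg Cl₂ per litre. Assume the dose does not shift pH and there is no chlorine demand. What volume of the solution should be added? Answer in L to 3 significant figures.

Volume: 96.8 m³ = 96,800 L.
[OCl⁻]/[HOCl] = 10^(pH − pKa) = 10^(7.94 − 7.54) = 2.512; fraction as HOCl = 1/(1 + 2.512) = 0.2847.
Free chlorine required for 0.79 ppm HOCl: 0.79 / 0.2847 = 2.774 ppm.
FC to add: 2.774 − 0.5 = 2.274 mg/L as Cl₂.
Cl₂ equivalent: 2.274 mg/L × 96,800 L = 220.2 g.
Product at 13.3% available Cl: 220.2 / 0.133 = 1655 g.
Volume: 1655 g ÷ 1.17 g/mL = 1415 mL.

1.41 L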